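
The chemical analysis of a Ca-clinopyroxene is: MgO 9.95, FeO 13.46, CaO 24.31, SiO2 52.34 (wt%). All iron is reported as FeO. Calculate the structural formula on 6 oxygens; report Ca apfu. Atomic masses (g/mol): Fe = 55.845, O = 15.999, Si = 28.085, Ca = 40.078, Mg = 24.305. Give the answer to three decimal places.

MgO (M=40.304): mol = 0.24687; Mg = 0.24687, O = 0.24687.
FeO (M=71.844): mol = 0.18735; Fe = 0.18735, O = 0.18735.
CaO (M=56.077): mol = 0.43351; Ca = 0.43351, O = 0.43351.
SiO2 (M=60.083): mol = 0.87113; Si = 0.87113, O = 1.74226.
ΣO = 2.60999; factor = 6/ΣO = 2.29886.
Ca apfu = 0.43351 × 2.29886 = 0.997.

0.997 Ca apfu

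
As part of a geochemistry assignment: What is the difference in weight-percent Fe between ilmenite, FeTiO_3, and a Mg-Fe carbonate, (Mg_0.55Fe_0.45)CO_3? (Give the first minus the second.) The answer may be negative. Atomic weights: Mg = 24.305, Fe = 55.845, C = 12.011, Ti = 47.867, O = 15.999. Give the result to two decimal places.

Fe in FeTiO_3: molar mass 151.709 g/mol; 1×55.845 = 55.845 g → 36.81 wt%.
Fe in (Mg_0.55Fe_0.45)CO_3: molar mass 98.506 g/mol; 0.45×55.845 = 25.130 g → 25.51 wt%.
Difference = 36.81 − 25.51 = 11.30 percentage points.

11.30 percentage points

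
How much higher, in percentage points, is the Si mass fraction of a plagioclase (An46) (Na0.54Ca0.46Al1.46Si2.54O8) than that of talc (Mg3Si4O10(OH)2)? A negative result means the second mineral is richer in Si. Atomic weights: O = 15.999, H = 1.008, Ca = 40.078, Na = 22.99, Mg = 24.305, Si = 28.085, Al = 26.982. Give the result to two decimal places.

M(Na0.54Ca0.46Al1.46Si2.54O8) = 269.572 g/mol, so wt% Si = 71.336/269.572 × 100 = 26.46%.
M(Mg3Si4O10(OH)2) = 379.259 g/mol, so wt% Si = 112.340/379.259 × 100 = 29.62%.
26.46 − 29.62 = -3.16 pp.

-3.16 percentage points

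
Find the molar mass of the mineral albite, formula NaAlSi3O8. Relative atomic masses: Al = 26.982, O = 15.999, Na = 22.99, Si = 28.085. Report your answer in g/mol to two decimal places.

262.22 g/mol

The formula mass is the sum 1·22.99 + 1·26.982 + 3·28.085 + 8·15.999.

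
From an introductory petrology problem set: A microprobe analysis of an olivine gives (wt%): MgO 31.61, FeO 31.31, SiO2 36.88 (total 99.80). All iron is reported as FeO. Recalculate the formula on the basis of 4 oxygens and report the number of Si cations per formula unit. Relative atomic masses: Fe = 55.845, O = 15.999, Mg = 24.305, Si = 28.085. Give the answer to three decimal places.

31.61 wt% MgO ÷ 40.304 g/mol = 0.78429 mol, giving 0.78429 Mg and 0.78429 O.
31.31 wt% FeO ÷ 71.844 g/mol = 0.43581 mol, giving 0.43581 Fe and 0.43581 O.
36.88 wt% SiO2 ÷ 60.083 g/mol = 0.61382 mol, giving 0.61382 Si and 1.22764 O.
Oxygen sums to 2.44774; scaling by 4/2.44774 = 1.63416 puts the formula on 4 O.
Si: 0.61382 × 1.63416 = 1.003 atoms per formula unit.

1.003 Si apfu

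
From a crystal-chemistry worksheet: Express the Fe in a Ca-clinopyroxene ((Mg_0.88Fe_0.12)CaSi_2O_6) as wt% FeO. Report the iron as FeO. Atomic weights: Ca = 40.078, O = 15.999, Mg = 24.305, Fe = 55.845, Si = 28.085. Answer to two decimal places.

M((Mg_0.88Fe_0.12)CaSi_2O_6) = 220.332 g/mol; M(FeO) = 71.844 g/mol.
Moles FeO per formula unit = 0.12 Fe ÷ 1 = 0.1200.
FeO fraction = (0.1200 × 71.844) / 220.332 = 8.621/220.332 = 0.0391.

3.91 wt%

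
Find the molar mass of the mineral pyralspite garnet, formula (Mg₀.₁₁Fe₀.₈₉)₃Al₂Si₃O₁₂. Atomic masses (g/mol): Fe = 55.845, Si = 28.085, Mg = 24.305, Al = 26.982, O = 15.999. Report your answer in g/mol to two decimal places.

The formula mass is the sum 0.33*24.305 + 2.67*55.845 + 2*26.982 + 3*28.085 + 12*15.999.

487.33 g/mol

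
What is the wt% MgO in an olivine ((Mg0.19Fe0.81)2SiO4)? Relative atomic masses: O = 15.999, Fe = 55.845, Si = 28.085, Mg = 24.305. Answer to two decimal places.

M((Mg0.19Fe0.81)2SiO4) = 191.786 g/mol; M(MgO) = 40.304 g/mol.
Moles MgO per formula unit = 0.38 Mg ÷ 1 = 0.3800.
MgO fraction = (0.3800 × 40.304) / 191.786 = 15.316/191.786 = 0.0799.

7.99 wt%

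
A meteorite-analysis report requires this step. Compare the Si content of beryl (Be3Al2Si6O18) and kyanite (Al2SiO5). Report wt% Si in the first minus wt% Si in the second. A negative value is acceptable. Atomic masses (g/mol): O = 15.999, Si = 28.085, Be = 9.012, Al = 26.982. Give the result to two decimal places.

First mineral: 168.510 g Si in 537.492 g formula = 31.35 wt% Si.
Second mineral: 28.085 g Si in 162.044 g formula = 17.33 wt% Si.
31.35% − 17.33% gives a difference of 14.02 percentage points.

14.02 percentage points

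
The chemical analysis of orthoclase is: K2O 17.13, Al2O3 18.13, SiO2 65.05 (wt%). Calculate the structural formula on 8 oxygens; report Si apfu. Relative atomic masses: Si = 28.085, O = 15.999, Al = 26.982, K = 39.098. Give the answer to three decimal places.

3.007 Si apfu

17.13 wt% K2O ÷ 94.195 g/mol = 0.18186 mol, giving 0.36372 K and 0.18186 O.
18.13 wt% Al2O3 ÷ 101.961 g/mol = 0.17781 mol, giving 0.35562 Al and 0.53343 O.
65.05 wt% SiO2 ÷ 60.083 g/mol = 1.08267 mol, giving 1.08267 Si and 2.16534 O.
Oxygen sums to 2.88063; scaling by 8/2.88063 = 2.77717 puts the formula on 8 O.
Si: 1.08267 × 2.77717 = 3.007 atoms per formula unit.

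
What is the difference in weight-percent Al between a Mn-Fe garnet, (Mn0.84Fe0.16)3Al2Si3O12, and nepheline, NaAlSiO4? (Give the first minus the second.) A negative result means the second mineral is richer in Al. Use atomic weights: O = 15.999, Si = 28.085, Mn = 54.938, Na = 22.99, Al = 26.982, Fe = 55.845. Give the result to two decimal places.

-8.10 percentage points

First mineral: 53.964 g Al in 495.456 g formula = 10.89 wt% Al.
Second mineral: 26.982 g Al in 142.053 g formula = 18.99 wt% Al.
10.89% − 18.99% gives a difference of -8.10 percentage points.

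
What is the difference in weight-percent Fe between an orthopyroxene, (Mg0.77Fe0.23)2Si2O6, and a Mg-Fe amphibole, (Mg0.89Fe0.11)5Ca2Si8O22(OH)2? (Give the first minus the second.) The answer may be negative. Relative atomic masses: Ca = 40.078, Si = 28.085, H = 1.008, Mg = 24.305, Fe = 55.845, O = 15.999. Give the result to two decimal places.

8.23 percentage points

First mineral: 25.689 g Fe in 215.282 g formula = 11.93 wt% Fe.
Second mineral: 30.715 g Fe in 829.700 g formula = 3.70 wt% Fe.
11.93% − 3.70% gives a difference of 8.23 percentage points.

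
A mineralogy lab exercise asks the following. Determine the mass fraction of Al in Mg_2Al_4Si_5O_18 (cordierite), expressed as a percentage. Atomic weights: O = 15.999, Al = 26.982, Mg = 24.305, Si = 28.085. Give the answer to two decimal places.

Molar mass of Mg_2Al_4Si_5O_18: 2×24.305 + 4×26.982 + 5×28.085 + 18×15.999 = 584.945 g/mol.
Mass of Al per formula unit: 4 × 26.982 = 107.928 g.
Weight fraction Al = 107.928 / 584.945 = 0.1845.

18.45 weight percent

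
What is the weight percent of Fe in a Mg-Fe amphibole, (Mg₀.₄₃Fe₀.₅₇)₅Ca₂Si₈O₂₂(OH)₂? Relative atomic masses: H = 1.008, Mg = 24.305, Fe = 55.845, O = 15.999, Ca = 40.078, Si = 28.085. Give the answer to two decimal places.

17.64 wt%

Formula mass = 2.15*24.305 + 2.85*55.845 + 2*40.078 + 8*28.085 + 24*15.999 + 2*1.008 = 902.242 g/mol, of which 159.158 g is Fe.
So Fe makes up 159.158/902.242 = 0.1764 of the mass, i.e. 17.64%.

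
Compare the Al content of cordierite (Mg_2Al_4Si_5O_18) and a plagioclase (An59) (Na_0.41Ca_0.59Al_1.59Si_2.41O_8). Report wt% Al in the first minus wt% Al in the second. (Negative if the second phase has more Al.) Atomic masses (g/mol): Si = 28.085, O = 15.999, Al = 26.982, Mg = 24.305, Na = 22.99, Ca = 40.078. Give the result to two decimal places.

M(Mg_2Al_4Si_5O_18) = 584.945 g/mol, so wt% Al = 107.928/584.945 × 100 = 18.45%.
M(Na_0.41Ca_0.59Al_1.59Si_2.41O_8) = 271.650 g/mol, so wt% Al = 42.901/271.650 × 100 = 15.79%.
18.45 − 15.79 = 2.66 pp.

2.66 percentage points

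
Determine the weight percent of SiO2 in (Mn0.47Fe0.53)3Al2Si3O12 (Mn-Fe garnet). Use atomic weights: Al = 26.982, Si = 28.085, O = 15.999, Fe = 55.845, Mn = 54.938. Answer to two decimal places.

36.31 wt%

M((Mn0.47Fe0.53)3Al2Si3O12) = 496.463 g/mol; M(SiO2) = 60.083 g/mol.
Moles SiO2 per formula unit = 3 Si ÷ 1 = 3.0000.
SiO2 fraction = (3.0000 × 60.083) / 496.463 = 180.249/496.463 = 0.3631.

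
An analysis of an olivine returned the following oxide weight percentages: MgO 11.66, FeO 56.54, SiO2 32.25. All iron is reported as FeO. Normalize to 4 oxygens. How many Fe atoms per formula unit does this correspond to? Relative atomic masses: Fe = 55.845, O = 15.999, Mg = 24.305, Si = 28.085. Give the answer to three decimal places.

1.464 Fe apfu

MgO (M=40.304): mol = 0.28930; Mg = 0.28930, O = 0.28930.
FeO (M=71.844): mol = 0.78698; Fe = 0.78698, O = 0.78698.
SiO2 (M=60.083): mol = 0.53676; Si = 0.53676, O = 1.07352.
ΣO = 2.14980; factor = 4/ΣO = 1.86064.
Fe apfu = 0.78698 × 1.86064 = 1.464.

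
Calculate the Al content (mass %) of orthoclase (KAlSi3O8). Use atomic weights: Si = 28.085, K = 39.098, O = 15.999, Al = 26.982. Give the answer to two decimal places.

9.69 mass %

Molar mass of KAlSi3O8: 1*39.098 + 1*26.982 + 3*28.085 + 8*15.999 = 278.327 g/mol.
Mass of Al per formula unit: 1 × 26.982 = 26.982 g.
Weight fraction Al = 26.982 / 278.327 = 0.0969.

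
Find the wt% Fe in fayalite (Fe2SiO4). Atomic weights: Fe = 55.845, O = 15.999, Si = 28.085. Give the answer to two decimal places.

54.81 mass %

M(Fe2SiO4) = 203.771 g/mol.
Fe contributes 2 × 55.845 = 111.690 g per mole.
111.690/203.771 = 0.5481 → 54.81%.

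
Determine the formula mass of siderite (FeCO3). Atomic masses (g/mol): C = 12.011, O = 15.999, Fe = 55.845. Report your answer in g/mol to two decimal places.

115.85 g/mol

M = 1×55.845 + 1×12.011 + 3×15.999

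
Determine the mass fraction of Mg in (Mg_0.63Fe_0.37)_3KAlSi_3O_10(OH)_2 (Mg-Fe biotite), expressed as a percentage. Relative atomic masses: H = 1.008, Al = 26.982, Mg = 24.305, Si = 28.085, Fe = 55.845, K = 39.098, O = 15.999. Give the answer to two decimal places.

10.16 weight percent

Formula mass = 1.89·24.305 + 1.11·55.845 + 1·39.098 + 1·26.982 + 3·28.085 + 12·15.999 + 2·1.008 = 452.263 g/mol, of which 45.936 g is Mg.
So Mg makes up 45.936/452.263 = 0.1016 of the mass, i.e. 10.16%.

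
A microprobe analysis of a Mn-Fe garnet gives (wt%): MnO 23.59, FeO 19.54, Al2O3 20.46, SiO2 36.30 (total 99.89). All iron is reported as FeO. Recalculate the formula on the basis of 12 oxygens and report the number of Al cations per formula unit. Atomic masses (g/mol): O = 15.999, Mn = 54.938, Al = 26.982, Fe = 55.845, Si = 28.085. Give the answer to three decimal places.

23.59 wt% MnO ÷ 70.937 g/mol = 0.33255 mol, giving 0.33255 Mn and 0.33255 O.
19.54 wt% FeO ÷ 71.844 g/mol = 0.27198 mol, giving 0.27198 Fe and 0.27198 O.
20.46 wt% Al2O3 ÷ 101.961 g/mol = 0.20066 mol, giving 0.40132 Al and 0.60198 O.
36.30 wt% SiO2 ÷ 60.083 g/mol = 0.60416 mol, giving 0.60416 Si and 1.20832 O.
Oxygen sums to 2.41483; scaling by 12/2.41483 = 4.96929 puts the formula on 12 O.
Al: 0.40132 × 4.96929 = 1.994 atoms per formula unit.

1.994 Al apfu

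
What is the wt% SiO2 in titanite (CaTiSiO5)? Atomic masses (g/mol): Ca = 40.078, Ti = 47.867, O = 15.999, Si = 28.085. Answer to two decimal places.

30.65 wt%

M(CaTiSiO5) = 196.025 g/mol; M(SiO2) = 60.083 g/mol.
Moles SiO2 per formula unit = 1 Si ÷ 1 = 1.0000.
SiO2 fraction = (1.0000 × 60.083) / 196.025 = 60.083/196.025 = 0.3065.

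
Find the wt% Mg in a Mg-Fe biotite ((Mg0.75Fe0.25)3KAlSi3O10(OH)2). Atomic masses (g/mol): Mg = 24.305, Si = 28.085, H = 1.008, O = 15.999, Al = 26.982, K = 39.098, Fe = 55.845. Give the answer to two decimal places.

Molar mass of (Mg0.75Fe0.25)3KAlSi3O10(OH)2: 2.25*24.305 + 0.75*55.845 + 1*39.098 + 1*26.982 + 3*28.085 + 12*15.999 + 2*1.008 = 440.909 g/mol.
Mass of Mg per formula unit: 2.25 × 24.305 = 54.686 g.
Weight fraction Mg = 54.686 / 440.909 = 0.1240.

12.40 weight percent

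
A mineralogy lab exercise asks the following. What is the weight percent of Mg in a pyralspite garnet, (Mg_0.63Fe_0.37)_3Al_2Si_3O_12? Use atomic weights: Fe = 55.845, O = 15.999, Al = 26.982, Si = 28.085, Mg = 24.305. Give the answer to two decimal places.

Molar mass of (Mg_0.63Fe_0.37)_3Al_2Si_3O_12: 1.89*24.305 + 1.11*55.845 + 2*26.982 + 3*28.085 + 12*15.999 = 438.131 g/mol.
Mass of Mg per formula unit: 1.89 × 24.305 = 45.936 g.
Weight fraction Mg = 45.936 / 438.131 = 0.1048.

10.48 mass %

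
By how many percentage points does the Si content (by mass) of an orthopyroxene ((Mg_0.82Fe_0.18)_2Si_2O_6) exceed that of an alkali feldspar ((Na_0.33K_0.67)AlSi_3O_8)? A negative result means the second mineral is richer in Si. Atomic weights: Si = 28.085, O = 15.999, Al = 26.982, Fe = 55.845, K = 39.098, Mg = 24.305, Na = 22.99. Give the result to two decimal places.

-4.38 percentage points

First mineral: 56.170 g Si in 212.128 g formula = 26.48 wt% Si.
Second mineral: 84.255 g Si in 273.011 g formula = 30.86 wt% Si.
26.48% − 30.86% gives a difference of -4.38 percentage points.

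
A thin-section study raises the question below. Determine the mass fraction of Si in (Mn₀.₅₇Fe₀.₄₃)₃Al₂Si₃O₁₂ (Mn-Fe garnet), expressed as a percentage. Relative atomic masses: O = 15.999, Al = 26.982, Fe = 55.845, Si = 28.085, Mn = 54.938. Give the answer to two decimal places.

16.98 mass %

Molar mass of (Mn₀.₅₇Fe₀.₄₃)₃Al₂Si₃O₁₂: 1.71·54.938 + 1.29·55.845 + 2·26.982 + 3·28.085 + 12·15.999 = 496.191 g/mol.
Mass of Si per formula unit: 3 × 28.085 = 84.255 g.
Weight fraction Si = 84.255 / 496.191 = 0.1698.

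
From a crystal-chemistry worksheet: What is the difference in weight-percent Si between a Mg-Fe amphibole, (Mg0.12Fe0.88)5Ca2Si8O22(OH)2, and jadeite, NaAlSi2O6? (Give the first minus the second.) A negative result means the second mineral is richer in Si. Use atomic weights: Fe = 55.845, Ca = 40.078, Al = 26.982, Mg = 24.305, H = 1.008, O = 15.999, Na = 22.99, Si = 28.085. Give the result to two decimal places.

-4.17 percentage points

Si in (Mg0.12Fe0.88)5Ca2Si8O22(OH)2: molar mass 951.129 g/mol; 8×28.085 = 224.680 g → 23.62 wt%.
Si in NaAlSi2O6: molar mass 202.136 g/mol; 2×28.085 = 56.170 g → 27.79 wt%.
Difference = 23.62 − 27.79 = -4.17 percentage points.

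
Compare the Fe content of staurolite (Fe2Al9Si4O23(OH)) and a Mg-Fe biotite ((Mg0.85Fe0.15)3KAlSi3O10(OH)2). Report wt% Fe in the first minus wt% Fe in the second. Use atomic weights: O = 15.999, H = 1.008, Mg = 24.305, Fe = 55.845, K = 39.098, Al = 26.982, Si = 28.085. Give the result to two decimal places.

Fe in Fe2Al9Si4O23(OH): molar mass 851.852 g/mol; 2×55.845 = 111.690 g → 13.11 wt%.
Fe in (Mg0.85Fe0.15)3KAlSi3O10(OH)2: molar mass 431.447 g/mol; 0.45×55.845 = 25.130 g → 5.82 wt%.
Difference = 13.11 − 5.82 = 7.29 percentage points.

7.29 percentage points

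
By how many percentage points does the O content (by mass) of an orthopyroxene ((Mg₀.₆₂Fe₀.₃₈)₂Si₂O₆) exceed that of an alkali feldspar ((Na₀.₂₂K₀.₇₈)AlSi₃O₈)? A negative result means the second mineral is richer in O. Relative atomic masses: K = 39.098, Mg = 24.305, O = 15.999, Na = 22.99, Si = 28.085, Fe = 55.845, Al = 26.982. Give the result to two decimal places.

O in (Mg₀.₆₂Fe₀.₃₈)₂Si₂O₆: molar mass 224.744 g/mol; 6×15.999 = 95.994 g → 42.71 wt%.
O in (Na₀.₂₂K₀.₇₈)AlSi₃O₈: molar mass 274.783 g/mol; 8×15.999 = 127.992 g → 46.58 wt%.
Difference = 42.71 − 46.58 = -3.87 percentage points.

-3.87 percentage points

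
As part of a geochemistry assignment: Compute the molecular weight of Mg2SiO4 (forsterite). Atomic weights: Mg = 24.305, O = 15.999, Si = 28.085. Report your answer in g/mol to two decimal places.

Mg: 2 × 24.305 = 48.6100
Si: 1 × 28.085 = 28.0850
O: 4 × 15.999 = 63.9960
Summing the contributions gives the formula mass.

140.69 g/mol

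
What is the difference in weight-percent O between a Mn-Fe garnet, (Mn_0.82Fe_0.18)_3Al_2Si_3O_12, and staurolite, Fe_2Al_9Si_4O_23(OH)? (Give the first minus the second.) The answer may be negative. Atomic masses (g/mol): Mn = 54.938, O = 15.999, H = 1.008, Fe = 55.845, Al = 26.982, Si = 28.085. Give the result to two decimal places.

-6.33 percentage points

First mineral: 191.988 g O in 495.511 g formula = 38.75 wt% O.
Second mineral: 383.976 g O in 851.852 g formula = 45.08 wt% O.
38.75% − 45.08% gives a difference of -6.33 percentage points.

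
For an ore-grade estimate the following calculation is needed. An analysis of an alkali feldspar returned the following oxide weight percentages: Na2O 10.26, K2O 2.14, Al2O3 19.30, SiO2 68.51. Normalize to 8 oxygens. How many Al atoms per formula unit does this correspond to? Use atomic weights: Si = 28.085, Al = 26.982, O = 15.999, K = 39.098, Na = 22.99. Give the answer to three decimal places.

0.997 Al apfu

Na2O: 10.26/61.979 = 0.16554 mol → 0.33108 mol Na, 0.16554 mol O.
K2O: 2.14/94.195 = 0.02272 mol → 0.04544 mol K, 0.02272 mol O.
Al2O3: 19.30/101.961 = 0.18929 mol → 0.37858 mol Al, 0.56787 mol O.
SiO2: 68.51/60.083 = 1.14026 mol → 1.14026 mol Si, 2.28052 mol O.
Total oxygen = 3.03665 mol. Normalization factor = 8/3.03665 = 2.63448.
Al per 8 O = 0.37858 × 2.63448 = 0.997.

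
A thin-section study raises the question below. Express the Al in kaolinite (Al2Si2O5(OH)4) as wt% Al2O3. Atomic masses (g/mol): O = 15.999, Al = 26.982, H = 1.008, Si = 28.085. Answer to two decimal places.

39.50 wt%

Formula mass = 258.157 g/mol.
2 Al → 1.0000 mol Al2O3 per formula unit; M(Al2O3) = 101.961, so Al2O3 mass = 101.961 g.
101.961/258.157 × 100 = 39.50 wt%.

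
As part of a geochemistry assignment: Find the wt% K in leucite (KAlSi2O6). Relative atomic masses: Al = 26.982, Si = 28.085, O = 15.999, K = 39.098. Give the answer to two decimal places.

Formula mass = 1*39.098 + 1*26.982 + 2*28.085 + 6*15.999 = 218.244 g/mol, of which 39.098 g is K.
So K makes up 39.098/218.244 = 0.1791 of the mass, i.e. 17.91%.

17.91 weight percent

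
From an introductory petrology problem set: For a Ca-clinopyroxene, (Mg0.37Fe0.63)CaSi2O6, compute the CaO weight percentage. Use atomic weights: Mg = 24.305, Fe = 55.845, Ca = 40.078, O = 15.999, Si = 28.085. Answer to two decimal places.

Formula mass = 236.417 g/mol.
1 Ca → 1.0000 mol CaO per formula unit; M(CaO) = 56.077, so CaO mass = 56.077 g.
56.077/236.417 × 100 = 23.72 wt%.

23.72 wt%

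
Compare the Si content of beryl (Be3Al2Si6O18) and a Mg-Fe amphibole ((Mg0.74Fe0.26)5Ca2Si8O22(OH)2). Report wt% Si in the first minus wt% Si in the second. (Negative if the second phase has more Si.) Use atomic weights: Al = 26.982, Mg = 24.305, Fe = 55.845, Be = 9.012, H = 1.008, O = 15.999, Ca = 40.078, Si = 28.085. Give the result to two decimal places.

5.02 percentage points

First mineral: 168.510 g Si in 537.492 g formula = 31.35 wt% Si.
Second mineral: 224.680 g Si in 853.355 g formula = 26.33 wt% Si.
31.35% − 26.33% gives a difference of 5.02 percentage points.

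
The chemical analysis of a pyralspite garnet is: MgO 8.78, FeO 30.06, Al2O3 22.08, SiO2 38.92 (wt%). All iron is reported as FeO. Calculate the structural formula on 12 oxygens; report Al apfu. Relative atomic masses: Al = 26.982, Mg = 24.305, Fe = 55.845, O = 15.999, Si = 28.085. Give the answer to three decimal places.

8.78 wt% MgO ÷ 40.304 g/mol = 0.21784 mol, giving 0.21784 Mg and 0.21784 O.
30.06 wt% FeO ÷ 71.844 g/mol = 0.41841 mol, giving 0.41841 Fe and 0.41841 O.
22.08 wt% Al2O3 ÷ 101.961 g/mol = 0.21655 mol, giving 0.43310 Al and 0.64965 O.
38.92 wt% SiO2 ÷ 60.083 g/mol = 0.64777 mol, giving 0.64777 Si and 1.29554 O.
Oxygen sums to 2.58144; scaling by 12/2.58144 = 4.64857 puts the formula on 12 O.
Al: 0.43310 × 4.64857 = 2.013 atoms per formula unit.

2.013 Al apfu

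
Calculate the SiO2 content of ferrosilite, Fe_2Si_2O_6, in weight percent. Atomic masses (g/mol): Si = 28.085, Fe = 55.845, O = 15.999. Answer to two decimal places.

Molar mass of Fe_2Si_2O_6 = 2*55.845 + 2*28.085 + 6*15.999 = 263.854 g/mol.
Each formula unit contains 2 Si, equivalent to 2/1 = 2.0000 mol SiO2.
M(SiO2) = 1×28.085 + 2×15.999 = 60.083 g/mol.
Mass of SiO2 per formula unit = 2.0000 × 60.083 = 120.166 g.
SiO2 wt% = 120.166 / 263.854 × 100 = 45.54%.

45.54 wt%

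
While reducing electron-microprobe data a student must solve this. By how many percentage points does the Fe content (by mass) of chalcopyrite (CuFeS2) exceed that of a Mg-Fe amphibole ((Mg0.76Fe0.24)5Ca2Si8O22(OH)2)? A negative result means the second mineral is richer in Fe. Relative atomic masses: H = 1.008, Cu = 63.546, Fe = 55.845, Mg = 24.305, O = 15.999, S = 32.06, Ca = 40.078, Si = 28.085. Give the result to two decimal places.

22.55 percentage points

First mineral: 55.845 g Fe in 183.511 g formula = 30.43 wt% Fe.
Second mineral: 67.014 g Fe in 850.201 g formula = 7.88 wt% Fe.
30.43% − 7.88% gives a difference of 22.55 percentage points.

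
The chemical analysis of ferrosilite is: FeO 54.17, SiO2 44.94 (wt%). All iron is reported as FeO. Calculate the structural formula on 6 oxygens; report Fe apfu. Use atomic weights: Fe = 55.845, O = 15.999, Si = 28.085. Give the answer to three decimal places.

FeO: 54.17/71.844 = 0.75399 mol → 0.75399 mol Fe, 0.75399 mol O.
SiO2: 44.94/60.083 = 0.74797 mol → 0.74797 mol Si, 1.49594 mol O.
Total oxygen = 2.24993 mol. Normalization factor = 6/2.24993 = 2.66675.
Fe per 6 O = 0.75399 × 2.66675 = 2.011.

2.011 Fe apfu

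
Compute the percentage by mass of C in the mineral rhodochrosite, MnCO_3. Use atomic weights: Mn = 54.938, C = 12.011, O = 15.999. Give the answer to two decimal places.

10.45 mass %

Formula mass = 1*54.938 + 1*12.011 + 3*15.999 = 114.946 g/mol, of which 12.011 g is C.
So C makes up 12.011/114.946 = 0.1045 of the mass, i.e. 10.45%.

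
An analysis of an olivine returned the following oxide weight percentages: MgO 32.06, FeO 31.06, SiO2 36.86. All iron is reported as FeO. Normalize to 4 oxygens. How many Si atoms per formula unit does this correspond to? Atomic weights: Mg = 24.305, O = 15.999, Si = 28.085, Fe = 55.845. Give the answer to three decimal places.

MgO (M=40.304): mol = 0.79545; Mg = 0.79545, O = 0.79545.
FeO (M=71.844): mol = 0.43233; Fe = 0.43233, O = 0.43233.
SiO2 (M=60.083): mol = 0.61348; Si = 0.61348, O = 1.22696.
ΣO = 2.45474; factor = 4/ΣO = 1.62950.
Si apfu = 0.61348 × 1.62950 = 1.000.

1.000 Si apfu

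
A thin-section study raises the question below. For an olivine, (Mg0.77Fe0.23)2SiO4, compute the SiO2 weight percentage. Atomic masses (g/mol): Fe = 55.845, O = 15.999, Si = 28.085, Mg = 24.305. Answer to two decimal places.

38.71 wt%

Molar mass of (Mg0.77Fe0.23)2SiO4 = 1.54×24.305 + 0.46×55.845 + 1×28.085 + 4×15.999 = 155.199 g/mol.
Each formula unit contains 1 Si, equivalent to 1/1 = 1.0000 mol SiO2.
M(SiO2) = 1×28.085 + 2×15.999 = 60.083 g/mol.
Mass of SiO2 per formula unit = 1.0000 × 60.083 = 60.083 g.
SiO2 wt% = 60.083 / 155.199 × 100 = 38.71%.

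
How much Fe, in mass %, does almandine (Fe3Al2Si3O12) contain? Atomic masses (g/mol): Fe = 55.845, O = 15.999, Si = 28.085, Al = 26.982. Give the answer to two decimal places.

33.66 mass %

Formula mass = 3×55.845 + 2×26.982 + 3×28.085 + 12×15.999 = 497.742 g/mol, of which 167.535 g is Fe.
So Fe makes up 167.535/497.742 = 0.3366 of the mass, i.e. 33.66%.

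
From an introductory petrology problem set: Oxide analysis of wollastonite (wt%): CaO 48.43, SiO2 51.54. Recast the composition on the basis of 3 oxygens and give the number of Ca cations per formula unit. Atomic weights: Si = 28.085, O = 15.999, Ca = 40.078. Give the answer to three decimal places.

CaO (M=56.077): mol = 0.86363; Ca = 0.86363, O = 0.86363.
SiO2 (M=60.083): mol = 0.85781; Si = 0.85781, O = 1.71562.
ΣO = 2.57925; factor = 3/ΣO = 1.16313.
Ca apfu = 0.86363 × 1.16313 = 1.005.

1.005 Ca apfu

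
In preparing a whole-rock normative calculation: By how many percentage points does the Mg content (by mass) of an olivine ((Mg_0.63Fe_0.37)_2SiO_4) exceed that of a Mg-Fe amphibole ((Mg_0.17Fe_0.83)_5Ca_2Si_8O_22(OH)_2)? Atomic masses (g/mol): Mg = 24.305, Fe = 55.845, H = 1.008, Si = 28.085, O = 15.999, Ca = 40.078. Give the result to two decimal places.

M((Mg_0.63Fe_0.37)_2SiO_4) = 164.031 g/mol, so wt% Mg = 30.624/164.031 × 100 = 18.67%.
M((Mg_0.17Fe_0.83)_5Ca_2Si_8O_22(OH)_2) = 943.244 g/mol, so wt% Mg = 20.659/943.244 × 100 = 2.19%.
18.67 − 2.19 = 16.48 pp.

16.48 percentage points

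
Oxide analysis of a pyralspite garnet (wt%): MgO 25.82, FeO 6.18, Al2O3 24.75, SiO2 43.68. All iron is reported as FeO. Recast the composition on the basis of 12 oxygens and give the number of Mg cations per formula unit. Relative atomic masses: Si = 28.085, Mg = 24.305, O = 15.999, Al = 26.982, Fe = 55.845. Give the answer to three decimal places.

MgO: 25.82/40.304 = 0.64063 mol → 0.64063 mol Mg, 0.64063 mol O.
FeO: 6.18/71.844 = 0.08602 mol → 0.08602 mol Fe, 0.08602 mol O.
Al2O3: 24.75/101.961 = 0.24274 mol → 0.48548 mol Al, 0.72822 mol O.
SiO2: 43.68/60.083 = 0.72699 mol → 0.72699 mol Si, 1.45398 mol O.
Total oxygen = 2.90885 mol. Normalization factor = 12/2.90885 = 4.12534.
Mg per 12 O = 0.64063 × 4.12534 = 2.643.

2.643 Mg apfu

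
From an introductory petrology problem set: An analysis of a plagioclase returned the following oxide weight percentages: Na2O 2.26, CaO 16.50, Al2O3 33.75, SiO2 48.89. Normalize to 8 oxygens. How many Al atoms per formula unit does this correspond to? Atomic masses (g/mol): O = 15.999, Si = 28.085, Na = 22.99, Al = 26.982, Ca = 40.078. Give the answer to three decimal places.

1.795 Al apfu

2.26 wt% Na2O ÷ 61.979 g/mol = 0.03646 mol, giving 0.07292 Na and 0.03646 O.
16.50 wt% CaO ÷ 56.077 g/mol = 0.29424 mol, giving 0.29424 Ca and 0.29424 O.
33.75 wt% Al2O3 ÷ 101.961 g/mol = 0.33101 mol, giving 0.66202 Al and 0.99303 O.
48.89 wt% SiO2 ÷ 60.083 g/mol = 0.81371 mol, giving 0.81371 Si and 1.62742 O.
Oxygen sums to 2.95115; scaling by 8/2.95115 = 2.71081 puts the formula on 8 O.
Al: 0.66202 × 2.71081 = 1.795 atoms per formula unit.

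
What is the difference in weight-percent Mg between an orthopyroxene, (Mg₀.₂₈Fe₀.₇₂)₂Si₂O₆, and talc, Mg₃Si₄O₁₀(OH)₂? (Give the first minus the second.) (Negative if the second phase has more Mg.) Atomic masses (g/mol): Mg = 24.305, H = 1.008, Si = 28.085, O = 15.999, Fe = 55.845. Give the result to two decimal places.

-13.70 percentage points

Mg in (Mg₀.₂₈Fe₀.₇₂)₂Si₂O₆: molar mass 246.192 g/mol; 0.56×24.305 = 13.611 g → 5.53 wt%.
Mg in Mg₃Si₄O₁₀(OH)₂: molar mass 379.259 g/mol; 3×24.305 = 72.915 g → 19.23 wt%.
Difference = 5.53 − 19.23 = -13.70 percentage points.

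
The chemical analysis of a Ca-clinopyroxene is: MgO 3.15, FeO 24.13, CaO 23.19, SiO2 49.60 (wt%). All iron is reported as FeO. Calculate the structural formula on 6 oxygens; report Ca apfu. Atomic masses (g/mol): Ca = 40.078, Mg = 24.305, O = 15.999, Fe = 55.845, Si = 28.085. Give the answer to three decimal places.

1.001 Ca apfu

MgO: 3.15/40.304 = 0.07816 mol → 0.07816 mol Mg, 0.07816 mol O.
FeO: 24.13/71.844 = 0.33587 mol → 0.33587 mol Fe, 0.33587 mol O.
CaO: 23.19/56.077 = 0.41354 mol → 0.41354 mol Ca, 0.41354 mol O.
SiO2: 49.60/60.083 = 0.82552 mol → 0.82552 mol Si, 1.65104 mol O.
Total oxygen = 2.47861 mol. Normalization factor = 6/2.47861 = 2.42071.
Ca per 6 O = 0.41354 × 2.42071 = 1.001.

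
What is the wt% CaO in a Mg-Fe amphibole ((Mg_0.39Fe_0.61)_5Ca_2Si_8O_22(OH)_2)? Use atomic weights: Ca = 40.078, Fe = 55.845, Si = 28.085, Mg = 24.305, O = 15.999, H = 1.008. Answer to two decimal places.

Molar mass of (Mg_0.39Fe_0.61)_5Ca_2Si_8O_22(OH)_2 = 1.95*24.305 + 3.05*55.845 + 2*40.078 + 8*28.085 + 24*15.999 + 2*1.008 = 908.550 g/mol.
Each formula unit contains 2 Ca, equivalent to 2/1 = 2.0000 mol CaO.
M(CaO) = 1×40.078 + 1×15.999 = 56.077 g/mol.
Mass of CaO per formula unit = 2.0000 × 56.077 = 112.154 g.
CaO wt% = 112.154 / 908.550 × 100 = 12.34%.

12.34 wt%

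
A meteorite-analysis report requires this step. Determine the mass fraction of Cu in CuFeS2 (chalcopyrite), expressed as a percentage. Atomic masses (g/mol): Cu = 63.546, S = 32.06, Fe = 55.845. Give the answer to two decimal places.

34.63 mass %

Molar mass of CuFeS2: 1×63.546 + 1×55.845 + 2×32.06 = 183.511 g/mol.
Mass of Cu per formula unit: 1 × 63.546 = 63.546 g.
Weight fraction Cu = 63.546 / 183.511 = 0.3463.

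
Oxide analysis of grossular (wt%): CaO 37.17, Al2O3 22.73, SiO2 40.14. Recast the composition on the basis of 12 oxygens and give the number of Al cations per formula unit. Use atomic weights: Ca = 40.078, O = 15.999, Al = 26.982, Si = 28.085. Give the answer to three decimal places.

2.006 Al apfu

CaO: 37.17/56.077 = 0.66284 mol → 0.66284 mol Ca, 0.66284 mol O.
Al2O3: 22.73/101.961 = 0.22293 mol → 0.44586 mol Al, 0.66879 mol O.
SiO2: 40.14/60.083 = 0.66808 mol → 0.66808 mol Si, 1.33616 mol O.
Total oxygen = 2.66779 mol. Normalization factor = 12/2.66779 = 4.49811.
Al per 12 O = 0.44586 × 4.49811 = 2.006.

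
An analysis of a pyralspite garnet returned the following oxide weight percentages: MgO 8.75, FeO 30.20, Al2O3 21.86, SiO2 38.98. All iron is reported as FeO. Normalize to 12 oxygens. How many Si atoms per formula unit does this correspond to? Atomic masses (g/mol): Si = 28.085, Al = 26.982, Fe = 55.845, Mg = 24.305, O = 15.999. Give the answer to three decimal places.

MgO: 8.75/40.304 = 0.21710 mol → 0.21710 mol Mg, 0.21710 mol O.
FeO: 30.20/71.844 = 0.42036 mol → 0.42036 mol Fe, 0.42036 mol O.
Al2O3: 21.86/101.961 = 0.21440 mol → 0.42880 mol Al, 0.64320 mol O.
SiO2: 38.98/60.083 = 0.64877 mol → 0.64877 mol Si, 1.29754 mol O.
Total oxygen = 2.57820 mol. Normalization factor = 12/2.57820 = 4.65441.
Si per 12 O = 0.64877 × 4.65441 = 3.020.

3.020 Si apfu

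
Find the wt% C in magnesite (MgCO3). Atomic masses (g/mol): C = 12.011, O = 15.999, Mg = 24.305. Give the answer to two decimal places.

Formula mass = 1·24.305 + 1·12.011 + 3·15.999 = 84.313 g/mol, of which 12.011 g is C.
So C makes up 12.011/84.313 = 0.1425 of the mass, i.e. 14.25%.

14.25 mass %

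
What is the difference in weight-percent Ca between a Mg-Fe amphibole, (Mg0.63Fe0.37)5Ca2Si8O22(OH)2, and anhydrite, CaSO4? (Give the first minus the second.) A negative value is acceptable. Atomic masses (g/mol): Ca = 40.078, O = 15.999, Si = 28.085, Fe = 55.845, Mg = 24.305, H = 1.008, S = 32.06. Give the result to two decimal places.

-20.23 percentage points

First mineral: 80.156 g Ca in 870.702 g formula = 9.21 wt% Ca.
Second mineral: 40.078 g Ca in 136.134 g formula = 29.44 wt% Ca.
9.21% − 29.44% gives a difference of -20.23 percentage points.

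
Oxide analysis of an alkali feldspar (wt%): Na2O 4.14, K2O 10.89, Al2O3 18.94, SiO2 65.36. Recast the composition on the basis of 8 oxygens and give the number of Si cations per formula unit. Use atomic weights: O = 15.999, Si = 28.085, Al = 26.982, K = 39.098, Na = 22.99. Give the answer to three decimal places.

Na2O (M=61.979): mol = 0.06680; Na = 0.13360, O = 0.06680.
K2O (M=94.195): mol = 0.11561; K = 0.23122, O = 0.11561.
Al2O3 (M=101.961): mol = 0.18576; Al = 0.37152, O = 0.55728.
SiO2 (M=60.083): mol = 1.08783; Si = 1.08783, O = 2.17566.
ΣO = 2.91535; factor = 8/ΣO = 2.74410.
Si apfu = 1.08783 × 2.74410 = 2.985.

2.985 Si apfu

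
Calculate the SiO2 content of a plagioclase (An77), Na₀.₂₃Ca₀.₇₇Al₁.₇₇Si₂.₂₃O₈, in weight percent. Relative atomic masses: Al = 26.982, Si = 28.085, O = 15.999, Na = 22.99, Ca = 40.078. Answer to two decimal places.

48.81 wt%

Molar mass of Na₀.₂₃Ca₀.₇₇Al₁.₇₇Si₂.₂₃O₈ = 0.23·22.99 + 0.77·40.078 + 1.77·26.982 + 2.23·28.085 + 8·15.999 = 274.527 g/mol.
Each formula unit contains 2.23 Si, equivalent to 2.23/1 = 2.2300 mol SiO2.
M(SiO2) = 1×28.085 + 2×15.999 = 60.083 g/mol.
Mass of SiO2 per formula unit = 2.2300 × 60.083 = 133.985 g.
SiO2 wt% = 133.985 / 274.527 × 100 = 48.81%.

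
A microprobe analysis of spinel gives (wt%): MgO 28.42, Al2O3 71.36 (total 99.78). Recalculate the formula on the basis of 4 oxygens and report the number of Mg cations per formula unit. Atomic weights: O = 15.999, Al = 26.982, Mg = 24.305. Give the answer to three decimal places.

1.006 Mg apfu

MgO: 28.42/40.304 = 0.70514 mol → 0.70514 mol Mg, 0.70514 mol O.
Al2O3: 71.36/101.961 = 0.69988 mol → 1.39976 mol Al, 2.09964 mol O.
Total oxygen = 2.80478 mol. Normalization factor = 4/2.80478 = 1.42614.
Mg per 4 O = 0.70514 × 1.42614 = 1.006.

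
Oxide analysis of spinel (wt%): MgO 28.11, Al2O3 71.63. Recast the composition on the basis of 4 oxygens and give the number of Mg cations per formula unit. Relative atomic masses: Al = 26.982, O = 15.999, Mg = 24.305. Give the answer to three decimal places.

0.995 Mg apfu

MgO: 28.11/40.304 = 0.69745 mol → 0.69745 mol Mg, 0.69745 mol O.
Al2O3: 71.63/101.961 = 0.70252 mol → 1.40504 mol Al, 2.10756 mol O.
Total oxygen = 2.80501 mol. Normalization factor = 4/2.80501 = 1.42602.
Mg per 4 O = 0.69745 × 1.42602 = 0.995.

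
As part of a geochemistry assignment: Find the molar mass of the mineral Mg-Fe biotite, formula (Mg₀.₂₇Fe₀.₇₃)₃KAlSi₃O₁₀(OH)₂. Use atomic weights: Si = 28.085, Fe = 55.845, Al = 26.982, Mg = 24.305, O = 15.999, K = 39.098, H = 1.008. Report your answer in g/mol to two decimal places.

486.33 g/mol

M = 0.81(24.305) + 2.19(55.845) + 1(39.098) + 1(26.982) + 3(28.085) + 12(15.999) + 2(1.008)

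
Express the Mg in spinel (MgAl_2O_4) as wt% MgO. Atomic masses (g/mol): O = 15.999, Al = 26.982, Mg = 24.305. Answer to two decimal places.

28.33 wt%

Molar mass of MgAl_2O_4 = 1×24.305 + 2×26.982 + 4×15.999 = 142.265 g/mol.
Each formula unit contains 1 Mg, equivalent to 1/1 = 1.0000 mol MgO.
M(MgO) = 1×24.305 + 1×15.999 = 40.304 g/mol.
Mass of MgO per formula unit = 1.0000 × 40.304 = 40.304 g.
MgO wt% = 40.304 / 142.265 × 100 = 28.33%.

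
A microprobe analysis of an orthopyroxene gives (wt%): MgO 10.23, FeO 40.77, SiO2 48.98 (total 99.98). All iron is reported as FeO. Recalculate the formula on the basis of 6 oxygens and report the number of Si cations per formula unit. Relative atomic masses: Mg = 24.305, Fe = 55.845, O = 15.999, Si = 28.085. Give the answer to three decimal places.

1.995 Si apfu

MgO (M=40.304): mol = 0.25382; Mg = 0.25382, O = 0.25382.
FeO (M=71.844): mol = 0.56748; Fe = 0.56748, O = 0.56748.
SiO2 (M=60.083): mol = 0.81521; Si = 0.81521, O = 1.63042.
ΣO = 2.45172; factor = 6/ΣO = 2.44726.
Si apfu = 0.81521 × 2.44726 = 1.995.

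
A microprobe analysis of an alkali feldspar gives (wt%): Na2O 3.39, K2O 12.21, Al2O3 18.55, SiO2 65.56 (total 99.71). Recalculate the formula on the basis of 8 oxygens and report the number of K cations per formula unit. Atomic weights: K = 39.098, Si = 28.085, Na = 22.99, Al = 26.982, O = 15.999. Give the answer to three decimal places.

Na2O: 3.39/61.979 = 0.05470 mol → 0.10940 mol Na, 0.05470 mol O.
K2O: 12.21/94.195 = 0.12962 mol → 0.25924 mol K, 0.12962 mol O.
Al2O3: 18.55/101.961 = 0.18193 mol → 0.36386 mol Al, 0.54579 mol O.
SiO2: 65.56/60.083 = 1.09116 mol → 1.09116 mol Si, 2.18232 mol O.
Total oxygen = 2.91243 mol. Normalization factor = 8/2.91243 = 2.74685.
K per 8 O = 0.25924 × 2.74685 = 0.712.

0.712 K apfu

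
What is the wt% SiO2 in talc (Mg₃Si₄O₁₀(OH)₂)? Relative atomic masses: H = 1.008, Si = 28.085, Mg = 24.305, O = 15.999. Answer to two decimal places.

Molar mass of Mg₃Si₄O₁₀(OH)₂ = 3×24.305 + 4×28.085 + 12×15.999 + 2×1.008 = 379.259 g/mol.
Each formula unit contains 4 Si, equivalent to 4/1 = 4.0000 mol SiO2.
M(SiO2) = 1×28.085 + 2×15.999 = 60.083 g/mol.
Mass of SiO2 per formula unit = 4.0000 × 60.083 = 240.332 g.
SiO2 wt% = 240.332 / 379.259 × 100 = 63.37%.

63.37 wt%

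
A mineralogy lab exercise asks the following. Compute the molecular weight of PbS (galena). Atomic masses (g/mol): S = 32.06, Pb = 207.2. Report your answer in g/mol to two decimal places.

239.26 g/mol

M = 1(207.2) + 1(32.06)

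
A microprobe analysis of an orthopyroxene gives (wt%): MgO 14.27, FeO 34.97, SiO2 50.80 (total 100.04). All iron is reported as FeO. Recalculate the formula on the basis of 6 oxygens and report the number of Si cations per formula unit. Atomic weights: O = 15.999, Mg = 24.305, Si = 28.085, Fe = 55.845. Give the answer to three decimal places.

2.004 Si apfu

MgO: 14.27/40.304 = 0.35406 mol → 0.35406 mol Mg, 0.35406 mol O.
FeO: 34.97/71.844 = 0.48675 mol → 0.48675 mol Fe, 0.48675 mol O.
SiO2: 50.80/60.083 = 0.84550 mol → 0.84550 mol Si, 1.69100 mol O.
Total oxygen = 2.53181 mol. Normalization factor = 6/2.53181 = 2.36985.
Si per 6 O = 0.84550 × 2.36985 = 2.004.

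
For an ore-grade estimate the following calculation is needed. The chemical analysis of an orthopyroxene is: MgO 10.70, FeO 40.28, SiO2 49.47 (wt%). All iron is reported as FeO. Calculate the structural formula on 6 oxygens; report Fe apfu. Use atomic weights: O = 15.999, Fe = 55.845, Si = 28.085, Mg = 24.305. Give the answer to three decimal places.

1.360 Fe apfu

MgO: 10.70/40.304 = 0.26548 mol → 0.26548 mol Mg, 0.26548 mol O.
FeO: 40.28/71.844 = 0.56066 mol → 0.56066 mol Fe, 0.56066 mol O.
SiO2: 49.47/60.083 = 0.82336 mol → 0.82336 mol Si, 1.64672 mol O.
Total oxygen = 2.47286 mol. Normalization factor = 6/2.47286 = 2.42634.
Fe per 6 O = 0.56066 × 2.42634 = 1.360.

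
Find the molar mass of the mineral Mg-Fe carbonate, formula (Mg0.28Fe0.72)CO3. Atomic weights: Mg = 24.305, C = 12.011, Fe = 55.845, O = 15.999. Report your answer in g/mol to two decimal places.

107.02 g/mol

Mg: 0.28 × 24.305 = 6.8054
Fe: 0.72 × 55.845 = 40.2084
C: 1 × 12.011 = 12.0110
O: 3 × 15.999 = 47.9970
Summing the contributions gives the formula mass.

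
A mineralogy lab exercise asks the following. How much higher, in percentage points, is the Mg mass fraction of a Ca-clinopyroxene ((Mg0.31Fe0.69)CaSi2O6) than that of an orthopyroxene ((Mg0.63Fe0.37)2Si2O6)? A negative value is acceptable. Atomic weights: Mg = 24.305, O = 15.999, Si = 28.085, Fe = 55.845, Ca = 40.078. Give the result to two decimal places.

Mg in (Mg0.31Fe0.69)CaSi2O6: molar mass 238.310 g/mol; 0.31×24.305 = 7.535 g → 3.16 wt%.
Mg in (Mg0.63Fe0.37)2Si2O6: molar mass 224.114 g/mol; 1.26×24.305 = 30.624 g → 13.66 wt%.
Difference = 3.16 − 13.66 = -10.50 percentage points.

-10.50 percentage points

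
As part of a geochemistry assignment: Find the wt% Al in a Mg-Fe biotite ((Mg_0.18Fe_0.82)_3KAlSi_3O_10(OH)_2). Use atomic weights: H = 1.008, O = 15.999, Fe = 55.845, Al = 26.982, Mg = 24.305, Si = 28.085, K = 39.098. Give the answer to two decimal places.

Molar mass of (Mg_0.18Fe_0.82)_3KAlSi_3O_10(OH)_2: 0.54*24.305 + 2.46*55.845 + 1*39.098 + 1*26.982 + 3*28.085 + 12*15.999 + 2*1.008 = 494.842 g/mol.
Mass of Al per formula unit: 1 × 26.982 = 26.982 g.
Weight fraction Al = 26.982 / 494.842 = 0.0545.

5.45 wt%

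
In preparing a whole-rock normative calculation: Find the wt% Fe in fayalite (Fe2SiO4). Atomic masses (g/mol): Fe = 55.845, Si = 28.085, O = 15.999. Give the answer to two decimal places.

54.81 wt%

Formula mass = 2*55.845 + 1*28.085 + 4*15.999 = 203.771 g/mol, of which 111.690 g is Fe.
So Fe makes up 111.690/203.771 = 0.5481 of the mass, i.e. 54.81%.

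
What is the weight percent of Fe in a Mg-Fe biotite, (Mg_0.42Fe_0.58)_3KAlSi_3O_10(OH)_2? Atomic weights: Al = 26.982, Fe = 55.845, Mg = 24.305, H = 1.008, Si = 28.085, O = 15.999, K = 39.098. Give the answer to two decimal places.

20.58 wt%

Formula mass = 1.26*24.305 + 1.74*55.845 + 1*39.098 + 1*26.982 + 3*28.085 + 12*15.999 + 2*1.008 = 472.134 g/mol, of which 97.170 g is Fe.
So Fe makes up 97.170/472.134 = 0.2058 of the mass, i.e. 20.58%.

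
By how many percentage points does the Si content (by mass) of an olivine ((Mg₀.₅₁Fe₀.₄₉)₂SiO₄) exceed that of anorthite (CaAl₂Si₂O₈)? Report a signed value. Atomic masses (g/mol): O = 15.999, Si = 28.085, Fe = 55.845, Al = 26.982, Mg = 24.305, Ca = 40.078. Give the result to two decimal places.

-3.82 percentage points

M((Mg₀.₅₁Fe₀.₄₉)₂SiO₄) = 171.600 g/mol, so wt% Si = 28.085/171.600 × 100 = 16.37%.
M(CaAl₂Si₂O₈) = 278.204 g/mol, so wt% Si = 56.170/278.204 × 100 = 20.19%.
16.37 − 20.19 = -3.82 pp.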